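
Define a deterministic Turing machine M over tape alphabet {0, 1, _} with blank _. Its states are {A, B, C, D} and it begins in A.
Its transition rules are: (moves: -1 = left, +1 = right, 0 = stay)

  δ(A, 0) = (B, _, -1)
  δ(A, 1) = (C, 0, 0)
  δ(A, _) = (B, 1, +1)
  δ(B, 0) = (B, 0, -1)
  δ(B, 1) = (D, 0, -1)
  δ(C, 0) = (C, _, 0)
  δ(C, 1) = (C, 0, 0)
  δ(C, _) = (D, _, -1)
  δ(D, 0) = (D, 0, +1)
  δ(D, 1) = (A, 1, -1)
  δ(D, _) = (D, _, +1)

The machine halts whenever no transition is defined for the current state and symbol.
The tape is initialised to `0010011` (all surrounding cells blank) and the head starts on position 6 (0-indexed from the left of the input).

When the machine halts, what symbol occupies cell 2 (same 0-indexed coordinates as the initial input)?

0

A | _001001[1]   read 1 → write 0, move 0, go to C
C | _001001[0]   read 0 → write _, move 0, go to C
C | _001001[_]   read _ → write _, move -1, go to D
D | _00100[1]_   read 1 → write 1, move -1, go to A
A | _0010[0]1_   read 0 → write _, move -1, go to B
B | _001[0]_1_   read 0 → write 0, move -1, go to B
B | _00[1]0_1_   read 1 → write 0, move -1, go to D
D | _0[0]00_1_   read 0 → write 0, move +1, go to D
D | _00[0]0_1_   read 0 → write 0, move +1, go to D
D | _000[0]_1_   read 0 → write 0, move +1, go to D
D | _0000[_]1_   read _ → write _, move +1, go to D
D | _0000_[1]_   read 1 → write 1, move -1, go to A
A | _0000[_]1_   read _ → write 1, move +1, go to B
B | _00001[1]_   read 1 → write 0, move -1, go to D
D | _0000[1]0_   read 1 → write 1, move -1, go to A
A | _000[0]10_   read 0 → write _, move -1, go to B
B | _00[0]_10_   read 0 → write 0, move -1, go to B
B | _0[0]0_10_   read 0 → write 0, move -1, go to B
B | _[0]00_10_   read 0 → write 0, move -1, go to B
B | [_]000_10_
Cell 2 holds 0 when M halts.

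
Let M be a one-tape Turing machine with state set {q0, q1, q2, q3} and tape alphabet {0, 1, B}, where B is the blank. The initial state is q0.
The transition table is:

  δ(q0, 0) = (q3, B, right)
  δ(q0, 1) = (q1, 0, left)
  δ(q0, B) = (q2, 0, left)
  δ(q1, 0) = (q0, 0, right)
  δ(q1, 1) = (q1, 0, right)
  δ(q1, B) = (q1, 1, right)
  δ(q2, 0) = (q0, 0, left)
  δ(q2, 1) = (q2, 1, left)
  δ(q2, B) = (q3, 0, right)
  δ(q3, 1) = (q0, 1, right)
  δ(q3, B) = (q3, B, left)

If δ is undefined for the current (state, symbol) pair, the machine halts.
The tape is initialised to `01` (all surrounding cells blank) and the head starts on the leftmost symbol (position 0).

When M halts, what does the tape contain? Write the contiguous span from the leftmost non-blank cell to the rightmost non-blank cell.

q0 | BB[0]1BB   read 0 → write B, move right, go to q3
q3 | BBB[1]BB   read 1 → write 1, move right, go to q0
q0 | BBB1[B]B   read B → write 0, move left, go to q2
q2 | BBB[1]0B   read 1 → write 1, move left, go to q2
q2 | BB[B]10B   read B → write 0, move right, go to q3
q3 | BB0[1]0B   read 1 → write 1, move right, go to q0
q0 | BB01[0]B   read 0 → write B, move right, go to q3
q3 | BB01B[B]   read B → write B, move left, go to q3
q3 | BB01[B]B   read B → write B, move left, go to q3
q3 | BB0[1]BB   read 1 → write 1, move right, go to q0
q0 | BB01[B]B   read B → write 0, move left, go to q2
q2 | BB0[1]0B   read 1 → write 1, move left, go to q2
q2 | BB[0]10B   read 0 → write 0, move left, go to q0
q0 | B[B]010B   read B → write 0, move left, go to q2
q2 | [B]0010B   read B → write 0, move right, go to q3
q3 | 0[0]010B
The non-blank tape span at halt is 00010.

00010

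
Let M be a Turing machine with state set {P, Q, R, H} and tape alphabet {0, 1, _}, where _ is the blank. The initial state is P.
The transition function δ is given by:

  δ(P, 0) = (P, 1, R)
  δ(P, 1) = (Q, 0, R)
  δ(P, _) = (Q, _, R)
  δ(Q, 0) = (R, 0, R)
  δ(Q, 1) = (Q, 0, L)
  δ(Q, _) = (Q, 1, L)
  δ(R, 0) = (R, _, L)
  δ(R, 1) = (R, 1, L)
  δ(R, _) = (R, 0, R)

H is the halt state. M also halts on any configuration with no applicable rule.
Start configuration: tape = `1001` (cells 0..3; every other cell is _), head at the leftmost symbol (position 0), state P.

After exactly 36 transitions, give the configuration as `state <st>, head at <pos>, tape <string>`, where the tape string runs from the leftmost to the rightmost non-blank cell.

state=P head=0 tape=___[1]001   (P,1)→(Q,0,R)
state=Q head=1 tape=___0[0]01   (Q,0)→(R,0,R)
state=R head=2 tape=___00[0]1   (R,0)→(R,_,L)
state=R head=1 tape=___0[0]_1   (R,0)→(R,_,L)
state=R head=0 tape=___[0]__1   (R,0)→(R,_,L)
state=R head=-1 tape=__[_]___1   (R,_)→(R,0,R)
state=R head=0 tape=__0[_]__1   (R,_)→(R,0,R)
state=R head=1 tape=__00[_]_1   (R,_)→(R,0,R)
state=R head=2 tape=__000[_]1   (R,_)→(R,0,R)
state=R head=3 tape=__0000[1]   (R,1)→(R,1,L)
state=R head=2 tape=__000[0]1   (R,0)→(R,_,L)
state=R head=1 tape=__00[0]_1   (R,0)→(R,_,L)
state=R head=0 tape=__0[0]__1   (R,0)→(R,_,L)
state=R head=-1 tape=__[0]___1   (R,0)→(R,_,L)
state=R head=-2 tape=_[_]____1   (R,_)→(R,0,R)
state=R head=-1 tape=_0[_]___1   (R,_)→(R,0,R)
state=R head=0 tape=_00[_]__1   (R,_)→(R,0,R)
state=R head=1 tape=_000[_]_1   (R,_)→(R,0,R)
state=R head=2 tape=_0000[_]1   (R,_)→(R,0,R)
state=R head=3 tape=_00000[1]   (R,1)→(R,1,L)
state=R head=2 tape=_0000[0]1   (R,0)→(R,_,L)
state=R head=1 tape=_000[0]_1   (R,0)→(R,_,L)
state=R head=0 tape=_00[0]__1   (R,0)→(R,_,L)
state=R head=-1 tape=_0[0]___1   (R,0)→(R,_,L)
state=R head=-2 tape=_[0]____1   (R,0)→(R,_,L)
state=R head=-3 tape=[_]_____1   (R,_)→(R,0,R)
state=R head=-2 tape=0[_]____1   (R,_)→(R,0,R)
state=R head=-1 tape=00[_]___1   (R,_)→(R,0,R)
state=R head=0 tape=000[_]__1   (R,_)→(R,0,R)
state=R head=1 tape=0000[_]_1   (R,_)→(R,0,R)
state=R head=2 tape=00000[_]1   (R,_)→(R,0,R)
state=R head=3 tape=000000[1]   (R,1)→(R,1,L)
state=R head=2 tape=00000[0]1   (R,0)→(R,_,L)
state=R head=1 tape=0000[0]_1   (R,0)→(R,_,L)
state=R head=0 tape=000[0]__1   (R,0)→(R,_,L)
state=R head=-1 tape=00[0]___1   (R,0)→(R,_,L)
state=R head=-2 tape=0[0]____1
After 36 steps: state R, head at -2, tape 00____1.

state R, head at -2, tape 00____1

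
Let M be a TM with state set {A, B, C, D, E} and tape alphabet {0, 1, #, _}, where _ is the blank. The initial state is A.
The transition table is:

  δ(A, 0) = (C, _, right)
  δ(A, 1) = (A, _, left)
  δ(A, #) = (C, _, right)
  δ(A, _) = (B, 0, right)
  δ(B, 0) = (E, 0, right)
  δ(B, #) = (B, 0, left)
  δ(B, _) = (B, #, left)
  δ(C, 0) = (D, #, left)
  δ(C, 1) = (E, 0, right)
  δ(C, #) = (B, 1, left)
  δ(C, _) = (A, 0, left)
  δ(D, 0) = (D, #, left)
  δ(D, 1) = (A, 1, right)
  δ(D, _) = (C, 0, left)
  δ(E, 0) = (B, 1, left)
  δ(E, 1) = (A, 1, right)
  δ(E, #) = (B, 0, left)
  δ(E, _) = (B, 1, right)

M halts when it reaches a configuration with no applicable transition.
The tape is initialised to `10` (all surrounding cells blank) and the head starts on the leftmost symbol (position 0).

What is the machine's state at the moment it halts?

A | _[1]0___   read 1 → write _, move left, go to A
A | [_]_0___   read _ → write 0, move right, go to B
B | 0[_]0___   read _ → write #, move left, go to B
B | [0]#0___   read 0 → write 0, move right, go to E
E | 0[#]0___   read # → write 0, move left, go to B
B | [0]00___   read 0 → write 0, move right, go to E
E | 0[0]0___   read 0 → write 1, move left, go to B
B | [0]10___   read 0 → write 0, move right, go to E
E | 0[1]0___   read 1 → write 1, move right, go to A
A | 01[0]___   read 0 → write _, move right, go to C
C | 01_[_]__   read _ → write 0, move left, go to A
A | 01[_]0__   read _ → write 0, move right, go to B
B | 010[0]__   read 0 → write 0, move right, go to E
E | 0100[_]_   read _ → write 1, move right, go to B
B | 01001[_]   read _ → write #, move left, go to B
B | 0100[1]#
No transition is defined for (B, 1); M halts in state B.

B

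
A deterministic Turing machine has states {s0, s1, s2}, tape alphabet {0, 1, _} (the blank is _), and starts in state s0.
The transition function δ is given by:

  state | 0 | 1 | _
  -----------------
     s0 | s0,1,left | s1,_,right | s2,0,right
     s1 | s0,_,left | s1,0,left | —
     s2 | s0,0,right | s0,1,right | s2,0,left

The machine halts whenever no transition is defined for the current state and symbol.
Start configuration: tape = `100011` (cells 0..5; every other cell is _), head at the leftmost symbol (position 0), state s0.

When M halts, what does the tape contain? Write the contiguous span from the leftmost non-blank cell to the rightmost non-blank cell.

0_01011

state=s0 head=0 tape=_[1]00011   (s0,1)→(s1,_,right)
state=s1 head=1 tape=__[0]0011   (s1,0)→(s0,_,left)
state=s0 head=0 tape=_[_]_0011   (s0,_)→(s2,0,right)
state=s2 head=1 tape=_0[_]0011   (s2,_)→(s2,0,left)
state=s2 head=0 tape=_[0]00011   (s2,0)→(s0,0,right)
state=s0 head=1 tape=_0[0]0011   (s0,0)→(s0,1,left)
state=s0 head=0 tape=_[0]10011   (s0,0)→(s0,1,left)
state=s0 head=-1 tape=[_]110011   (s0,_)→(s2,0,right)
state=s2 head=0 tape=0[1]10011   (s2,1)→(s0,1,right)
state=s0 head=1 tape=01[1]0011   (s0,1)→(s1,_,right)
state=s1 head=2 tape=01_[0]011   (s1,0)→(s0,_,left)
state=s0 head=1 tape=01[_]_011   (s0,_)→(s2,0,right)
state=s2 head=2 tape=010[_]011   (s2,_)→(s2,0,left)
state=s2 head=1 tape=01[0]0011   (s2,0)→(s0,0,right)
state=s0 head=2 tape=010[0]011   (s0,0)→(s0,1,left)
state=s0 head=1 tape=01[0]1011   (s0,0)→(s0,1,left)
state=s0 head=0 tape=0[1]11011   (s0,1)→(s1,_,right)
state=s1 head=1 tape=0_[1]1011   (s1,1)→(s1,0,left)
state=s1 head=0 tape=0[_]01011
The non-blank tape span at halt is 0_01011.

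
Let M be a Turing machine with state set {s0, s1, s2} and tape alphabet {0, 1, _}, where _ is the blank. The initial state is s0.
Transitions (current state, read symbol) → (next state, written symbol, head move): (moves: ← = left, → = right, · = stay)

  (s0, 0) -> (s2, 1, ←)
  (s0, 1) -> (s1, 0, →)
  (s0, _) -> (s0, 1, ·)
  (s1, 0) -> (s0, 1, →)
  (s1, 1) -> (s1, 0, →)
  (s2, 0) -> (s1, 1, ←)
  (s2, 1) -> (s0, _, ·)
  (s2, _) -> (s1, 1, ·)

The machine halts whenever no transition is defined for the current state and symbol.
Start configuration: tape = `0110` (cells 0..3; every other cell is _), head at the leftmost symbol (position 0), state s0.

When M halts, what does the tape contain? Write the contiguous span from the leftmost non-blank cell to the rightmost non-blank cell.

000010

state=s0 head=0 tape=_[0]110__   (s0,0)→(s2,1,←)
state=s2 head=-1 tape=[_]1110__   (s2,_)→(s1,1,·)
state=s1 head=-1 tape=[1]1110__   (s1,1)→(s1,0,→)
state=s1 head=0 tape=0[1]110__   (s1,1)→(s1,0,→)
state=s1 head=1 tape=00[1]10__   (s1,1)→(s1,0,→)
state=s1 head=2 tape=000[1]0__   (s1,1)→(s1,0,→)
state=s1 head=3 tape=0000[0]__   (s1,0)→(s0,1,→)
state=s0 head=4 tape=00001[_]_   (s0,_)→(s0,1,·)
state=s0 head=4 tape=00001[1]_   (s0,1)→(s1,0,→)
state=s1 head=5 tape=000010[_]
The non-blank tape span at halt is 000010.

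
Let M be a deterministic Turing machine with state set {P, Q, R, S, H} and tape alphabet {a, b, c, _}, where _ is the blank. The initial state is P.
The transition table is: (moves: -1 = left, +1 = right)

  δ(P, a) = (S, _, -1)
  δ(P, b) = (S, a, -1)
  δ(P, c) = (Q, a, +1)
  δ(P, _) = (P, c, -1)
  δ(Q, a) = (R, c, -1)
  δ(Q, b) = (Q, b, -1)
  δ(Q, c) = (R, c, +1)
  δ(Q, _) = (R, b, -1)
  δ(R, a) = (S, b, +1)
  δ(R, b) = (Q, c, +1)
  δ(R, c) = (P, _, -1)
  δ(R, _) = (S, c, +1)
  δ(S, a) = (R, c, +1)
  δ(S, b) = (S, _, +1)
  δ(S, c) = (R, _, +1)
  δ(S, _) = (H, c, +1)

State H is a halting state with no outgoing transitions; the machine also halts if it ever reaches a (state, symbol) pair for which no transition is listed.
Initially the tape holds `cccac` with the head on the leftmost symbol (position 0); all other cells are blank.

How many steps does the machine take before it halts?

14

state=P head=0 tape=[c]ccac__   (P,c)→(Q,a,+1)
state=Q head=1 tape=a[c]cac__   (Q,c)→(R,c,+1)
state=R head=2 tape=ac[c]ac__   (R,c)→(P,_,-1)
state=P head=1 tape=a[c]_ac__   (P,c)→(Q,a,+1)
state=Q head=2 tape=aa[_]ac__   (Q,_)→(R,b,-1)
state=R head=1 tape=a[a]bac__   (R,a)→(S,b,+1)
state=S head=2 tape=ab[b]ac__   (S,b)→(S,_,+1)
state=S head=3 tape=ab_[a]c__   (S,a)→(R,c,+1)
state=R head=4 tape=ab_c[c]__   (R,c)→(P,_,-1)
state=P head=3 tape=ab_[c]___   (P,c)→(Q,a,+1)
state=Q head=4 tape=ab_a[_]__   (Q,_)→(R,b,-1)
state=R head=3 tape=ab_[a]b__   (R,a)→(S,b,+1)
state=S head=4 tape=ab_b[b]__   (S,b)→(S,_,+1)
state=S head=5 tape=ab_b_[_]_   (S,_)→(H,c,+1)
state=H head=6 tape=ab_b_c[_]
M halts after 14 transitions.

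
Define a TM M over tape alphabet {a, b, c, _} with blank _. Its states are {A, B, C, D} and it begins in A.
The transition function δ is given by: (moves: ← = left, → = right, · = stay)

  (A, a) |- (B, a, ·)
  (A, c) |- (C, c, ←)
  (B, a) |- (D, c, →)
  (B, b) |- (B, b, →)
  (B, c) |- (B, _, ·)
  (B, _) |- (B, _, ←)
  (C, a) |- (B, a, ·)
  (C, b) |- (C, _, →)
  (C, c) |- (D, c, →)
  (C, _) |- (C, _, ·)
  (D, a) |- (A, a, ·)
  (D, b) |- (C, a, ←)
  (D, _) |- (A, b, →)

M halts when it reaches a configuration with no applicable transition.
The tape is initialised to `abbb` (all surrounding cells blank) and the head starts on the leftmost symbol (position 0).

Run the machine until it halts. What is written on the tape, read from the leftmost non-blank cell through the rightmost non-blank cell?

state=A head=0 tape=[a]bbb__   (A,a)→(B,a,·)
state=B head=0 tape=[a]bbb__   (B,a)→(D,c,→)
state=D head=1 tape=c[b]bb__   (D,b)→(C,a,←)
state=C head=0 tape=[c]abb__   (C,c)→(D,c,→)
state=D head=1 tape=c[a]bb__   (D,a)→(A,a,·)
state=A head=1 tape=c[a]bb__   (A,a)→(B,a,·)
state=B head=1 tape=c[a]bb__   (B,a)→(D,c,→)
state=D head=2 tape=cc[b]b__   (D,b)→(C,a,←)
state=C head=1 tape=c[c]ab__   (C,c)→(D,c,→)
state=D head=2 tape=cc[a]b__   (D,a)→(A,a,·)
state=A head=2 tape=cc[a]b__   (A,a)→(B,a,·)
state=B head=2 tape=cc[a]b__   (B,a)→(D,c,→)
state=D head=3 tape=ccc[b]__   (D,b)→(C,a,←)
state=C head=2 tape=cc[c]a__   (C,c)→(D,c,→)
state=D head=3 tape=ccc[a]__   (D,a)→(A,a,·)
state=A head=3 tape=ccc[a]__   (A,a)→(B,a,·)
state=B head=3 tape=ccc[a]__   (B,a)→(D,c,→)
state=D head=4 tape=cccc[_]_   (D,_)→(A,b,→)
state=A head=5 tape=ccccb[_]
The non-blank tape span at halt is ccccb.

ccccb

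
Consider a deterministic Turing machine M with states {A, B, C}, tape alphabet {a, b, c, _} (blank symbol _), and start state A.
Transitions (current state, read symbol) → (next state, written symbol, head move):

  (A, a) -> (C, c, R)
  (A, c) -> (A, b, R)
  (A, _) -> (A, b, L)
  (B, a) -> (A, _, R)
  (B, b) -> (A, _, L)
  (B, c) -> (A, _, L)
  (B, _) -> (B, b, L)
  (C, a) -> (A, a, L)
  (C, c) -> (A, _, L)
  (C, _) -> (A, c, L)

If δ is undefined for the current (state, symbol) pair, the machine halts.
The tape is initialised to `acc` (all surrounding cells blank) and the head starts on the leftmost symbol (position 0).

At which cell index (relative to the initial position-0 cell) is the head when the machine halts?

0

A | [a]cc   read a → write c, move R, go to C
C | c[c]c   read c → write _, move L, go to A
A | [c]_c   read c → write b, move R, go to A
A | b[_]c   read _ → write b, move L, go to A
A | [b]bc
At halt the head is at cell 0.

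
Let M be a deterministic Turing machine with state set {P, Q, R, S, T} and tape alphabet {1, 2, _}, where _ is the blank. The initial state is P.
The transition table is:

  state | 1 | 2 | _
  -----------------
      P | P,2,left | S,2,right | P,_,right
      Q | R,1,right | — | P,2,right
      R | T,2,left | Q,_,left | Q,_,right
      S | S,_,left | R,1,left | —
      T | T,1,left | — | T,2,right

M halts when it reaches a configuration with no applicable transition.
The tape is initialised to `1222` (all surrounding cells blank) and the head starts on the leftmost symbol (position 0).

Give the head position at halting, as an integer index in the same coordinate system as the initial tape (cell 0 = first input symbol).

state=P head=0 tape=_[1]222_   (P,1)→(P,2,left)
state=P head=-1 tape=[_]2222_   (P,_)→(P,_,right)
state=P head=0 tape=_[2]222_   (P,2)→(S,2,right)
state=S head=1 tape=_2[2]22_   (S,2)→(R,1,left)
state=R head=0 tape=_[2]122_   (R,2)→(Q,_,left)
state=Q head=-1 tape=[_]_122_   (Q,_)→(P,2,right)
state=P head=0 tape=2[_]122_   (P,_)→(P,_,right)
state=P head=1 tape=2_[1]22_   (P,1)→(P,2,left)
state=P head=0 tape=2[_]222_   (P,_)→(P,_,right)
state=P head=1 tape=2_[2]22_   (P,2)→(S,2,right)
state=S head=2 tape=2_2[2]2_   (S,2)→(R,1,left)
state=R head=1 tape=2_[2]12_   (R,2)→(Q,_,left)
state=Q head=0 tape=2[_]_12_   (Q,_)→(P,2,right)
state=P head=1 tape=22[_]12_   (P,_)→(P,_,right)
state=P head=2 tape=22_[1]2_   (P,1)→(P,2,left)
state=P head=1 tape=22[_]22_   (P,_)→(P,_,right)
state=P head=2 tape=22_[2]2_   (P,2)→(S,2,right)
state=S head=3 tape=22_2[2]_   (S,2)→(R,1,left)
state=R head=2 tape=22_[2]1_   (R,2)→(Q,_,left)
state=Q head=1 tape=22[_]_1_   (Q,_)→(P,2,right)
state=P head=2 tape=222[_]1_   (P,_)→(P,_,right)
state=P head=3 tape=222_[1]_   (P,1)→(P,2,left)
state=P head=2 tape=222[_]2_   (P,_)→(P,_,right)
state=P head=3 tape=222_[2]_   (P,2)→(S,2,right)
state=S head=4 tape=222_2[_]
At halt the head is at cell 4.

4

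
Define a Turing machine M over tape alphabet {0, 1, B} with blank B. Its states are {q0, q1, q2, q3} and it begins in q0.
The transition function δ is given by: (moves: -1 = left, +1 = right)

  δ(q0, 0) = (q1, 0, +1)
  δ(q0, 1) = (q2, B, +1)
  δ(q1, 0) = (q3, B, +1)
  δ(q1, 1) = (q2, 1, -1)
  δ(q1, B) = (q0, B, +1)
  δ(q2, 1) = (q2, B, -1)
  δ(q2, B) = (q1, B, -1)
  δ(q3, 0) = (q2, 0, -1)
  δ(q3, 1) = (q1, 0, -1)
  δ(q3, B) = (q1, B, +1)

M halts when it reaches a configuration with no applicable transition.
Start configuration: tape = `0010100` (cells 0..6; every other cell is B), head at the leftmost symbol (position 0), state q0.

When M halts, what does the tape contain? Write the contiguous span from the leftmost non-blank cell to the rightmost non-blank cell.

q0 | [0]010100BBB   read 0 → write 0, move +1, go to q1
q1 | 0[0]10100BBB   read 0 → write B, move +1, go to q3
q3 | 0B[1]0100BBB   read 1 → write 0, move -1, go to q1
q1 | 0[B]00100BBB   read B → write B, move +1, go to q0
q0 | 0B[0]0100BBB   read 0 → write 0, move +1, go to q1
q1 | 0B0[0]100BBB   read 0 → write B, move +1, go to q3
q3 | 0B0B[1]00BBB   read 1 → write 0, move -1, go to q1
q1 | 0B0[B]000BBB   read B → write B, move +1, go to q0
q0 | 0B0B[0]00BBB   read 0 → write 0, move +1, go to q1
q1 | 0B0B0[0]0BBB   read 0 → write B, move +1, go to q3
q3 | 0B0B0B[0]BBB   read 0 → write 0, move -1, go to q2
q2 | 0B0B0[B]0BBB   read B → write B, move -1, go to q1
q1 | 0B0B[0]B0BBB   read 0 → write B, move +1, go to q3
q3 | 0B0BB[B]0BBB   read B → write B, move +1, go to q1
q1 | 0B0BBB[0]BBB   read 0 → write B, move +1, go to q3
q3 | 0B0BBBB[B]BB   read B → write B, move +1, go to q1
q1 | 0B0BBBBB[B]B   read B → write B, move +1, go to q0
q0 | 0B0BBBBBB[B]
The non-blank tape span at halt is 0B0.

0B0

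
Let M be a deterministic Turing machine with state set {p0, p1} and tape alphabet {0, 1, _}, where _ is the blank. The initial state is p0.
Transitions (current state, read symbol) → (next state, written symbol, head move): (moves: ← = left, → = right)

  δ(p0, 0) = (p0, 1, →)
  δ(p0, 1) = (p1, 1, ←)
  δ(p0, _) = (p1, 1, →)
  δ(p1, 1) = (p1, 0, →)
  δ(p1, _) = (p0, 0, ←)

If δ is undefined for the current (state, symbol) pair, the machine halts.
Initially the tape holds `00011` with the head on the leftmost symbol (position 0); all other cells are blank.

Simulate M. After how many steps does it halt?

15

state=p0 head=0 tape=[0]0011___   (p0,0)→(p0,1,→)
state=p0 head=1 tape=1[0]011___   (p0,0)→(p0,1,→)
state=p0 head=2 tape=11[0]11___   (p0,0)→(p0,1,→)
state=p0 head=3 tape=111[1]1___   (p0,1)→(p1,1,←)
state=p1 head=2 tape=11[1]11___   (p1,1)→(p1,0,→)
state=p1 head=3 tape=110[1]1___   (p1,1)→(p1,0,→)
state=p1 head=4 tape=1100[1]___   (p1,1)→(p1,0,→)
state=p1 head=5 tape=11000[_]__   (p1,_)→(p0,0,←)
state=p0 head=4 tape=1100[0]0__   (p0,0)→(p0,1,→)
state=p0 head=5 tape=11001[0]__   (p0,0)→(p0,1,→)
state=p0 head=6 tape=110011[_]_   (p0,_)→(p1,1,→)
state=p1 head=7 tape=1100111[_]   (p1,_)→(p0,0,←)
state=p0 head=6 tape=110011[1]0   (p0,1)→(p1,1,←)
state=p1 head=5 tape=11001[1]10   (p1,1)→(p1,0,→)
state=p1 head=6 tape=110010[1]0   (p1,1)→(p1,0,→)
state=p1 head=7 tape=1100100[0]
M halts after 15 transitions.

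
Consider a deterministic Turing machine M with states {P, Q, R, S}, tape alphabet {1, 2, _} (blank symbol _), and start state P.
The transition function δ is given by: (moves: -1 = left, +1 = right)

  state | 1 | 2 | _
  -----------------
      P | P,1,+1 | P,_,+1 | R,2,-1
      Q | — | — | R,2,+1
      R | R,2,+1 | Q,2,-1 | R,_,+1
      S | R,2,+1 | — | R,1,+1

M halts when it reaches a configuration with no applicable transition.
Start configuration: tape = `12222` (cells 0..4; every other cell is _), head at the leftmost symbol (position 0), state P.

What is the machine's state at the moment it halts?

Q

state=P head=0 tape=[1]2222_   (P,1)→(P,1,+1)
state=P head=1 tape=1[2]222_   (P,2)→(P,_,+1)
state=P head=2 tape=1_[2]22_   (P,2)→(P,_,+1)
state=P head=3 tape=1__[2]2_   (P,2)→(P,_,+1)
state=P head=4 tape=1___[2]_   (P,2)→(P,_,+1)
state=P head=5 tape=1____[_]   (P,_)→(R,2,-1)
state=R head=4 tape=1___[_]2   (R,_)→(R,_,+1)
state=R head=5 tape=1____[2]   (R,2)→(Q,2,-1)
state=Q head=4 tape=1___[_]2   (Q,_)→(R,2,+1)
state=R head=5 tape=1___2[2]   (R,2)→(Q,2,-1)
state=Q head=4 tape=1___[2]2
No transition is defined for (Q, 2); M halts in state Q.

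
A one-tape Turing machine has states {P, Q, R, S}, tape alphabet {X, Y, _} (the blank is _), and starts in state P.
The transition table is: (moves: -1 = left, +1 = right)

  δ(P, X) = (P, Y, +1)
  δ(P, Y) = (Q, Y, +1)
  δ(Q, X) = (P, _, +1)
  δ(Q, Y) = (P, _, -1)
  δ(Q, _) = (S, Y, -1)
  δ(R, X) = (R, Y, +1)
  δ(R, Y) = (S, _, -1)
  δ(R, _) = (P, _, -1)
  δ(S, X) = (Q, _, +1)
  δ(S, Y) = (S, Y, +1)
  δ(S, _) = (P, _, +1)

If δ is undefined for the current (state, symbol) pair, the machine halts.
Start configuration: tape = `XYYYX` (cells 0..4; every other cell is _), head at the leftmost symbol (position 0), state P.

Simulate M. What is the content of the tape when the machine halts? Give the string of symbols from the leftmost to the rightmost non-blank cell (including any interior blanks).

YYYY_YY

state=P head=0 tape=[X]YYYX____   (P,X)→(P,Y,+1)
state=P head=1 tape=Y[Y]YYX____   (P,Y)→(Q,Y,+1)
state=Q head=2 tape=YY[Y]YX____   (Q,Y)→(P,_,-1)
state=P head=1 tape=Y[Y]_YX____   (P,Y)→(Q,Y,+1)
state=Q head=2 tape=YY[_]YX____   (Q,_)→(S,Y,-1)
state=S head=1 tape=Y[Y]YYX____   (S,Y)→(S,Y,+1)
state=S head=2 tape=YY[Y]YX____   (S,Y)→(S,Y,+1)
state=S head=3 tape=YYY[Y]X____   (S,Y)→(S,Y,+1)
state=S head=4 tape=YYYY[X]____   (S,X)→(Q,_,+1)
state=Q head=5 tape=YYYY_[_]___   (Q,_)→(S,Y,-1)
state=S head=4 tape=YYYY[_]Y___   (S,_)→(P,_,+1)
state=P head=5 tape=YYYY_[Y]___   (P,Y)→(Q,Y,+1)
state=Q head=6 tape=YYYY_Y[_]__   (Q,_)→(S,Y,-1)
state=S head=5 tape=YYYY_[Y]Y__   (S,Y)→(S,Y,+1)
state=S head=6 tape=YYYY_Y[Y]__   (S,Y)→(S,Y,+1)
state=S head=7 tape=YYYY_YY[_]_   (S,_)→(P,_,+1)
state=P head=8 tape=YYYY_YY_[_]
The non-blank tape span at halt is YYYY_YY.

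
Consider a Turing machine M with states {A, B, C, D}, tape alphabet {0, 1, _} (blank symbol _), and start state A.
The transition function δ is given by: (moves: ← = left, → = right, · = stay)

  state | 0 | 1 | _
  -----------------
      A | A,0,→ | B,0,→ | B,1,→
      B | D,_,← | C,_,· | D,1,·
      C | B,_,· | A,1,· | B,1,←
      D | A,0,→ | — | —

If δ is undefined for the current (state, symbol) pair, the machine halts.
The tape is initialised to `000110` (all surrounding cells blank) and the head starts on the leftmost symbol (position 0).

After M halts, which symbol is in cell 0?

_

state=A head=0 tape=_[0]00110   (A,0)→(A,0,→)
state=A head=1 tape=_0[0]0110   (A,0)→(A,0,→)
state=A head=2 tape=_00[0]110   (A,0)→(A,0,→)
state=A head=3 tape=_000[1]10   (A,1)→(B,0,→)
state=B head=4 tape=_0000[1]0   (B,1)→(C,_,·)
state=C head=4 tape=_0000[_]0   (C,_)→(B,1,←)
state=B head=3 tape=_000[0]10   (B,0)→(D,_,←)
state=D head=2 tape=_00[0]_10   (D,0)→(A,0,→)
state=A head=3 tape=_000[_]10   (A,_)→(B,1,→)
state=B head=4 tape=_0001[1]0   (B,1)→(C,_,·)
state=C head=4 tape=_0001[_]0   (C,_)→(B,1,←)
state=B head=3 tape=_000[1]10   (B,1)→(C,_,·)
state=C head=3 tape=_000[_]10   (C,_)→(B,1,←)
state=B head=2 tape=_00[0]110   (B,0)→(D,_,←)
state=D head=1 tape=_0[0]_110   (D,0)→(A,0,→)
state=A head=2 tape=_00[_]110   (A,_)→(B,1,→)
state=B head=3 tape=_001[1]10   (B,1)→(C,_,·)
state=C head=3 tape=_001[_]10   (C,_)→(B,1,←)
state=B head=2 tape=_00[1]110   (B,1)→(C,_,·)
state=C head=2 tape=_00[_]110   (C,_)→(B,1,←)
state=B head=1 tape=_0[0]1110   (B,0)→(D,_,←)
state=D head=0 tape=_[0]_1110   (D,0)→(A,0,→)
state=A head=1 tape=_0[_]1110   (A,_)→(B,1,→)
state=B head=2 tape=_01[1]110   (B,1)→(C,_,·)
state=C head=2 tape=_01[_]110   (C,_)→(B,1,←)
state=B head=1 tape=_0[1]1110   (B,1)→(C,_,·)
state=C head=1 tape=_0[_]1110   (C,_)→(B,1,←)
state=B head=0 tape=_[0]11110   (B,0)→(D,_,←)
state=D head=-1 tape=[_]_11110
Cell 0 holds _ when M halts.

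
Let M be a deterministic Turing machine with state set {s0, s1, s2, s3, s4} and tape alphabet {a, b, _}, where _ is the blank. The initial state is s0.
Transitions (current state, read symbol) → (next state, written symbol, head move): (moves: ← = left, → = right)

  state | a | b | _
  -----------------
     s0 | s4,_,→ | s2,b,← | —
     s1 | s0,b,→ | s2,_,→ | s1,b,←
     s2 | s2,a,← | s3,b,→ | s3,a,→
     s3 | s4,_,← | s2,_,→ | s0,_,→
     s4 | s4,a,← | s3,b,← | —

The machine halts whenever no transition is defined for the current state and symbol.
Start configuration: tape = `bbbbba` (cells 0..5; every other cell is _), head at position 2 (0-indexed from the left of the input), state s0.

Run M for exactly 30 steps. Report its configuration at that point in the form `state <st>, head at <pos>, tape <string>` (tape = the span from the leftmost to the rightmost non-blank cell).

state=s0 head=2 tape=bb[b]bba   (s0,b)→(s2,b,←)
state=s2 head=1 tape=b[b]bbba   (s2,b)→(s3,b,→)
state=s3 head=2 tape=bb[b]bba   (s3,b)→(s2,_,→)
state=s2 head=3 tape=bb_[b]ba   (s2,b)→(s3,b,→)
state=s3 head=4 tape=bb_b[b]a   (s3,b)→(s2,_,→)
state=s2 head=5 tape=bb_b_[a]   (s2,a)→(s2,a,←)
state=s2 head=4 tape=bb_b[_]a   (s2,_)→(s3,a,→)
state=s3 head=5 tape=bb_ba[a]   (s3,a)→(s4,_,←)
state=s4 head=4 tape=bb_b[a]_   (s4,a)→(s4,a,←)
state=s4 head=3 tape=bb_[b]a_   (s4,b)→(s3,b,←)
state=s3 head=2 tape=bb[_]ba_   (s3,_)→(s0,_,→)
state=s0 head=3 tape=bb_[b]a_   (s0,b)→(s2,b,←)
state=s2 head=2 tape=bb[_]ba_   (s2,_)→(s3,a,→)
state=s3 head=3 tape=bba[b]a_   (s3,b)→(s2,_,→)
state=s2 head=4 tape=bba_[a]_   (s2,a)→(s2,a,←)
state=s2 head=3 tape=bba[_]a_   (s2,_)→(s3,a,→)
state=s3 head=4 tape=bbaa[a]_   (s3,a)→(s4,_,←)
state=s4 head=3 tape=bba[a]__   (s4,a)→(s4,a,←)
state=s4 head=2 tape=bb[a]a__   (s4,a)→(s4,a,←)
state=s4 head=1 tape=b[b]aa__   (s4,b)→(s3,b,←)
state=s3 head=0 tape=[b]baa__   (s3,b)→(s2,_,→)
state=s2 head=1 tape=_[b]aa__   (s2,b)→(s3,b,→)
state=s3 head=2 tape=_b[a]a__   (s3,a)→(s4,_,←)
state=s4 head=1 tape=_[b]_a__   (s4,b)→(s3,b,←)
state=s3 head=0 tape=[_]b_a__   (s3,_)→(s0,_,→)
state=s0 head=1 tape=_[b]_a__   (s0,b)→(s2,b,←)
state=s2 head=0 tape=[_]b_a__   (s2,_)→(s3,a,→)
state=s3 head=1 tape=a[b]_a__   (s3,b)→(s2,_,→)
state=s2 head=2 tape=a_[_]a__   (s2,_)→(s3,a,→)
state=s3 head=3 tape=a_a[a]__   (s3,a)→(s4,_,←)
state=s4 head=2 tape=a_[a]___
After 30 steps: state s4, head at 2, tape a_a.

state s4, head at 2, tape a_a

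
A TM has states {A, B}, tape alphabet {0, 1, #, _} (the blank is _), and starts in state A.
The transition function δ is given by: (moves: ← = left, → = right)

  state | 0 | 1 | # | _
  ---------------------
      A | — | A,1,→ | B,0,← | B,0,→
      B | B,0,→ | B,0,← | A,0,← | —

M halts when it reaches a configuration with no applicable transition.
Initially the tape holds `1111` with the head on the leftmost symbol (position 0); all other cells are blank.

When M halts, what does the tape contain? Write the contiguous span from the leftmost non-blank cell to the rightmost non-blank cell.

A | [1]111__   read 1 → write 1, move →, go to A
A | 1[1]11__   read 1 → write 1, move →, go to A
A | 11[1]1__   read 1 → write 1, move →, go to A
A | 111[1]__   read 1 → write 1, move →, go to A
A | 1111[_]_   read _ → write 0, move →, go to B
B | 11110[_]
The non-blank tape span at halt is 11110.

11110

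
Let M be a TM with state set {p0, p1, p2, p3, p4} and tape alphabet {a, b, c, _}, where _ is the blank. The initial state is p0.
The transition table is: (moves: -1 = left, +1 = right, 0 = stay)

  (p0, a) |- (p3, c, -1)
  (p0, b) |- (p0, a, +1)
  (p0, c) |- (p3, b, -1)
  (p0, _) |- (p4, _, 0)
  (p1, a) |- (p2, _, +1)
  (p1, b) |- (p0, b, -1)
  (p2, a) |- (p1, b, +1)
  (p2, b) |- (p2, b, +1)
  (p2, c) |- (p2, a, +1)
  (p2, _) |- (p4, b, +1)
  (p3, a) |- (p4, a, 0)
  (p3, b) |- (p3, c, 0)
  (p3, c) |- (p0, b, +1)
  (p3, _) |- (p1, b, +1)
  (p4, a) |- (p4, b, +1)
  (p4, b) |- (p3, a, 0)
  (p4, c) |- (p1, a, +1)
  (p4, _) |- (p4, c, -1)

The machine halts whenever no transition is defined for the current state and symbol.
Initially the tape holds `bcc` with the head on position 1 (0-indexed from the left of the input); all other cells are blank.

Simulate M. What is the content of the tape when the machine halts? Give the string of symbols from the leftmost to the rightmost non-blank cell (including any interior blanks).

state=p0 head=1 tape=b[c]c__   (p0,c)→(p3,b,-1)
state=p3 head=0 tape=[b]bc__   (p3,b)→(p3,c,0)
state=p3 head=0 tape=[c]bc__   (p3,c)→(p0,b,+1)
state=p0 head=1 tape=b[b]c__   (p0,b)→(p0,a,+1)
state=p0 head=2 tape=ba[c]__   (p0,c)→(p3,b,-1)
state=p3 head=1 tape=b[a]b__   (p3,a)→(p4,a,0)
state=p4 head=1 tape=b[a]b__   (p4,a)→(p4,b,+1)
state=p4 head=2 tape=bb[b]__   (p4,b)→(p3,a,0)
state=p3 head=2 tape=bb[a]__   (p3,a)→(p4,a,0)
state=p4 head=2 tape=bb[a]__   (p4,a)→(p4,b,+1)
state=p4 head=3 tape=bbb[_]_   (p4,_)→(p4,c,-1)
state=p4 head=2 tape=bb[b]c_   (p4,b)→(p3,a,0)
state=p3 head=2 tape=bb[a]c_   (p3,a)→(p4,a,0)
state=p4 head=2 tape=bb[a]c_   (p4,a)→(p4,b,+1)
state=p4 head=3 tape=bbb[c]_   (p4,c)→(p1,a,+1)
state=p1 head=4 tape=bbba[_]
The non-blank tape span at halt is bbba.

bbba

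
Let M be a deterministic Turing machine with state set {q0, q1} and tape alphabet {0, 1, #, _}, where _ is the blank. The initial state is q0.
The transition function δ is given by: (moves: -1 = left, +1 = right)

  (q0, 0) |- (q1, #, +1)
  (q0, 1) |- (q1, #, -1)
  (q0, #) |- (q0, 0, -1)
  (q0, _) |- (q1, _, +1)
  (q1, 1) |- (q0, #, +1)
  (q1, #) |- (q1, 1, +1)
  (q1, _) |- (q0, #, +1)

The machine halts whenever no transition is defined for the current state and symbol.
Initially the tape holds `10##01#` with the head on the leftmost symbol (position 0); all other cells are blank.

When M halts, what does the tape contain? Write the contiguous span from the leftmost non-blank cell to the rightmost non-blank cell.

000##01#

q0 | __[1]0##01#   read 1 → write #, move -1, go to q1
q1 | _[_]#0##01#   read _ → write #, move +1, go to q0
q0 | _#[#]0##01#   read # → write 0, move -1, go to q0
q0 | _[#]00##01#   read # → write 0, move -1, go to q0
q0 | [_]000##01#   read _ → write _, move +1, go to q1
q1 | _[0]00##01#
The non-blank tape span at halt is 000##01#.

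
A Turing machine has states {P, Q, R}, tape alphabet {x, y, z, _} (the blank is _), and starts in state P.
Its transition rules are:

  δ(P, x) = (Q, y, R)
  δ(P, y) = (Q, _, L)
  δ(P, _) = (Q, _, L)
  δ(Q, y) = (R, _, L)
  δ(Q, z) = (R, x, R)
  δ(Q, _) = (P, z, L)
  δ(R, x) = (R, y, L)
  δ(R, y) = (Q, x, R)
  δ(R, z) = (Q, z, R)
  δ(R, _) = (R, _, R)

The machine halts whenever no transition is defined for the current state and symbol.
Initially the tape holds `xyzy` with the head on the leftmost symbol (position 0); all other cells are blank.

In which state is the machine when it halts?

P | [x]yzy   read x → write y, move R, go to Q
Q | y[y]zy   read y → write _, move L, go to R
R | [y]_zy   read y → write x, move R, go to Q
Q | x[_]zy   read _ → write z, move L, go to P
P | [x]zzy   read x → write y, move R, go to Q
Q | y[z]zy   read z → write x, move R, go to R
R | yx[z]y   read z → write z, move R, go to Q
Q | yxz[y]   read y → write _, move L, go to R
R | yx[z]_   read z → write z, move R, go to Q
Q | yxz[_]   read _ → write z, move L, go to P
P | yx[z]z
No transition is defined for (P, z); M halts in state P.

P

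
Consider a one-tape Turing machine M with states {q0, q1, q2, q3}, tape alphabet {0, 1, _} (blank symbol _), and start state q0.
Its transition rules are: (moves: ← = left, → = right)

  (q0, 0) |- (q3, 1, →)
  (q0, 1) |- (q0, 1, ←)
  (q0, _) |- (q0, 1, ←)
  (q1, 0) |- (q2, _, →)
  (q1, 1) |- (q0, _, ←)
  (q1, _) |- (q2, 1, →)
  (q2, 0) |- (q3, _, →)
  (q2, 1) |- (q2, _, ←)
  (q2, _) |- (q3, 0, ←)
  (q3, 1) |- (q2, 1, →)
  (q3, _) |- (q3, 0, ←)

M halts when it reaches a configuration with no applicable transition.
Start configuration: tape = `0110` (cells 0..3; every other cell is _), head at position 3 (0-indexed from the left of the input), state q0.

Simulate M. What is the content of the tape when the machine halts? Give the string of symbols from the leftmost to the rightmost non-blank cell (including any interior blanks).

q0 | 011[0]__   read 0 → write 1, move →, go to q3
q3 | 0111[_]_   read _ → write 0, move ←, go to q3
q3 | 011[1]0_   read 1 → write 1, move →, go to q2
q2 | 0111[0]_   read 0 → write _, move →, go to q3
q3 | 0111_[_]   read _ → write 0, move ←, go to q3
q3 | 0111[_]0   read _ → write 0, move ←, go to q3
q3 | 011[1]00   read 1 → write 1, move →, go to q2
q2 | 0111[0]0   read 0 → write _, move →, go to q3
q3 | 0111_[0]
The non-blank tape span at halt is 0111_0.

0111_0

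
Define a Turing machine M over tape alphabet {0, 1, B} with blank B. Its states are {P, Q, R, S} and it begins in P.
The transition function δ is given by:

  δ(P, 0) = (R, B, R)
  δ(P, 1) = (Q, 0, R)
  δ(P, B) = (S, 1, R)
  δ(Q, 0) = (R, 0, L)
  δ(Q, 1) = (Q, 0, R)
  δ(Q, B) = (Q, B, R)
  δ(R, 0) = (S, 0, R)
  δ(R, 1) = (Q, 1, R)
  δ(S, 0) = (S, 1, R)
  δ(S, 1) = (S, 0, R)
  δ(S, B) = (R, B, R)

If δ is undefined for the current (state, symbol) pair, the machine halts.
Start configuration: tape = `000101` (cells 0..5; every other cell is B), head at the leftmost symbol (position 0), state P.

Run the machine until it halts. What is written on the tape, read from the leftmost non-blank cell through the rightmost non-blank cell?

01010

state=P head=0 tape=[0]00101BB   (P,0)→(R,B,R)
state=R head=1 tape=B[0]0101BB   (R,0)→(S,0,R)
state=S head=2 tape=B0[0]101BB   (S,0)→(S,1,R)
state=S head=3 tape=B01[1]01BB   (S,1)→(S,0,R)
state=S head=4 tape=B010[0]1BB   (S,0)→(S,1,R)
state=S head=5 tape=B0101[1]BB   (S,1)→(S,0,R)
state=S head=6 tape=B01010[B]B   (S,B)→(R,B,R)
state=R head=7 tape=B01010B[B]
The non-blank tape span at halt is 01010.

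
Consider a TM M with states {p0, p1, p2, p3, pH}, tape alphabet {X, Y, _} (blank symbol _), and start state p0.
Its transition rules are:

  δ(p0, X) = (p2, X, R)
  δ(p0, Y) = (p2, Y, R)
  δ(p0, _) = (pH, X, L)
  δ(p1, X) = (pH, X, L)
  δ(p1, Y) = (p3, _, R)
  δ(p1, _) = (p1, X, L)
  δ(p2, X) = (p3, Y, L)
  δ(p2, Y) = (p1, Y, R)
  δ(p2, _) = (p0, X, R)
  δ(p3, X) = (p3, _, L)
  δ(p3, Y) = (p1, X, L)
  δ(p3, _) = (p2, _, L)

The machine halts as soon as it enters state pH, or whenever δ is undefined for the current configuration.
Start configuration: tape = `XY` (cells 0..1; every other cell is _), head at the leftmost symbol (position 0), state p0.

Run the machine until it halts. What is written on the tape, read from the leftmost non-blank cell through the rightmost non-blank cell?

XXY

p0 | __[X]Y_   read X → write X, move R, go to p2
p2 | __X[Y]_   read Y → write Y, move R, go to p1
p1 | __XY[_]   read _ → write X, move L, go to p1
p1 | __X[Y]X   read Y → write _, move R, go to p3
p3 | __X_[X]   read X → write _, move L, go to p3
p3 | __X[_]_   read _ → write _, move L, go to p2
p2 | __[X]__   read X → write Y, move L, go to p3
p3 | _[_]Y__   read _ → write _, move L, go to p2
p2 | [_]_Y__   read _ → write X, move R, go to p0
p0 | X[_]Y__   read _ → write X, move L, go to pH
pH | [X]XY__
The non-blank tape span at halt is XXY.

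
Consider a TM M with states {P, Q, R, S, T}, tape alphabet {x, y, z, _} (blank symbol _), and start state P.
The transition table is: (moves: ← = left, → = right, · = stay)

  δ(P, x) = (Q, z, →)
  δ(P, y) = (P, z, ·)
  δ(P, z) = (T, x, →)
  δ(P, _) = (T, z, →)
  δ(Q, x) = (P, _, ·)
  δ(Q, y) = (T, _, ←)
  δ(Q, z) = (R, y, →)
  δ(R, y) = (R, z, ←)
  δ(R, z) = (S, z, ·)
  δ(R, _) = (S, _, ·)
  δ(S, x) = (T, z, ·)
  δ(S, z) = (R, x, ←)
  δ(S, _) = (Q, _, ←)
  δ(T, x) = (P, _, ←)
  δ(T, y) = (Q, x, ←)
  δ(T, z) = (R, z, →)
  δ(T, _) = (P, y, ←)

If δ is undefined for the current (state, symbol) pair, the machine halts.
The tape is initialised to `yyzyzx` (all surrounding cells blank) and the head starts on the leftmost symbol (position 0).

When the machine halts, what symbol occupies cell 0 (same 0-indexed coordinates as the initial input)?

P | __[y]yzyzx   read y → write z, move ·, go to P
P | __[z]yzyzx   read z → write x, move →, go to T
T | __x[y]zyzx   read y → write x, move ←, go to Q
Q | __[x]xzyzx   read x → write _, move ·, go to P
P | __[_]xzyzx   read _ → write z, move →, go to T
T | __z[x]zyzx   read x → write _, move ←, go to P
P | __[z]_zyzx   read z → write x, move →, go to T
T | __x[_]zyzx   read _ → write y, move ←, go to P
P | __[x]yzyzx   read x → write z, move →, go to Q
Q | __z[y]zyzx   read y → write _, move ←, go to T
T | __[z]_zyzx   read z → write z, move →, go to R
R | __z[_]zyzx   read _ → write _, move ·, go to S
S | __z[_]zyzx   read _ → write _, move ←, go to Q
Q | __[z]_zyzx   read z → write y, move →, go to R
R | __y[_]zyzx   read _ → write _, move ·, go to S
S | __y[_]zyzx   read _ → write _, move ←, go to Q
Q | __[y]_zyzx   read y → write _, move ←, go to T
T | _[_]__zyzx   read _ → write y, move ←, go to P
P | [_]y__zyzx   read _ → write z, move →, go to T
T | z[y]__zyzx   read y → write x, move ←, go to Q
Q | [z]x__zyzx   read z → write y, move →, go to R
R | y[x]__zyzx
Cell 0 holds _ when M halts.

_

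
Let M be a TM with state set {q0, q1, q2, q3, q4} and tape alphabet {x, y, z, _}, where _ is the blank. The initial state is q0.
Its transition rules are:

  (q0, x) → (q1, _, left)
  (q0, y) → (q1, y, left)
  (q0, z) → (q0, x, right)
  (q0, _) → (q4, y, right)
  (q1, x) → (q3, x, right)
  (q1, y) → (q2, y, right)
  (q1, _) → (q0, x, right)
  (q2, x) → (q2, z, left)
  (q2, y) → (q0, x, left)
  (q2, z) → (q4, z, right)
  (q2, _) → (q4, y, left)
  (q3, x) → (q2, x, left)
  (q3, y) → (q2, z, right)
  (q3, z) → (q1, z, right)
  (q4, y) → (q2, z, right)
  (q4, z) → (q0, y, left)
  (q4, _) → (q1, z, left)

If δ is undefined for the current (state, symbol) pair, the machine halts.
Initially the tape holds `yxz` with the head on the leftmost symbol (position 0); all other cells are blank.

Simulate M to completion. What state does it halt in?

q0 | _[y]xz_   read y → write y, move left, go to q1
q1 | [_]yxz_   read _ → write x, move right, go to q0
q0 | x[y]xz_   read y → write y, move left, go to q1
q1 | [x]yxz_   read x → write x, move right, go to q3
q3 | x[y]xz_   read y → write z, move right, go to q2
q2 | xz[x]z_   read x → write z, move left, go to q2
q2 | x[z]zz_   read z → write z, move right, go to q4
q4 | xz[z]z_   read z → write y, move left, go to q0
q0 | x[z]yz_   read z → write x, move right, go to q0
q0 | xx[y]z_   read y → write y, move left, go to q1
q1 | x[x]yz_   read x → write x, move right, go to q3
q3 | xx[y]z_   read y → write z, move right, go to q2
q2 | xxz[z]_   read z → write z, move right, go to q4
q4 | xxzz[_]   read _ → write z, move left, go to q1
q1 | xxz[z]z
No transition is defined for (q1, z); M halts in state q1.

q1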